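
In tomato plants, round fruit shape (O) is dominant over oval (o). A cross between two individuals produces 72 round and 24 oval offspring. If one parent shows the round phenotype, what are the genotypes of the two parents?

Observed offspring: 72 round, 24 oval
The observed ratio simplifies to 3:1. Oval (oo) offspring appear, so each parent must contribute one o allele. The parent stated to show round carries O, so it is Oo. The other parent is then either Oo or oo: Oo × oo would give a 1:1 split, whereas Oo × Oo gives 3:1 — matching the data. So both parents are heterozygous (Oo × Oo).
Parent genotypes: Oo × Oo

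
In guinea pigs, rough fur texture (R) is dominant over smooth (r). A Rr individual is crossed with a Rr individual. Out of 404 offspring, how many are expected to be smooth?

Punnett square for Rr × Rr:
Offspring genotypes: 1 RR, 2 Rr, 1 rr
rough: 3, smooth: 1
smooth: 1 out of 4 → fraction 1/4
Expected count = 1/4 × 404 = 101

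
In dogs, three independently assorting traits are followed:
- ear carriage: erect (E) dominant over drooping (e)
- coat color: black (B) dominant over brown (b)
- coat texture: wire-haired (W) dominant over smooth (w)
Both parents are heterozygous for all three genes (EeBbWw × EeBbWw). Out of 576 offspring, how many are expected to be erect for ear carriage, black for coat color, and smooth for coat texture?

Trihybrid cross: EeBbWw × EeBbWw
Each trait segregates independently with a 3:1 phenotypic ratio, so each gene contributes 3/4 (dominant) or 1/4 (recessive).
Target: erect (ear carriage), black (coat color), smooth (coat texture)
Probability = product of independent per-trait probabilities
= 3/4 × 3/4 × 1/4 = 9/64
Expected count = 9/64 × 576 = 81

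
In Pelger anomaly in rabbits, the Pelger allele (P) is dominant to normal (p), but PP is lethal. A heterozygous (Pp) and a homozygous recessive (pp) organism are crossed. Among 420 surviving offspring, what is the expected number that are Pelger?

Cross: Pp × pp
Punnett square offspring (before lethality): 2 Pp, 2 pp
No PP offspring are produced in this cross.
Pelger: 2 out of 4 → fraction 1/2
Expected count = 1/2 × 420 = 210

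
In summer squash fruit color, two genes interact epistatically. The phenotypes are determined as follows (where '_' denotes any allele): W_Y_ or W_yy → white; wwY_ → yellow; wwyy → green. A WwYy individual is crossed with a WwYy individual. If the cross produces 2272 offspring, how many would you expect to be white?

Cross: WwYy × WwYy — consider each gene separately:
W gene: Ww × Ww → 1 WW, 2 Ww, 1 ww → 3 W_ : 1 ww (out of 4)
Y gene: Yy × Yy → 1 YY, 2 Yy, 1 yy → 3 Y_ : 1 yy (out of 4)
Genotype classes (out of 4 × 4 = 16): W_Y_ = 3×3 = 9; W_yy = 3×1 = 3; wwY_ = 1×3 = 3; wwyy = 1×1 = 1
Apply the phenotype rules: W_Y_ (9) + W_yy (3) → white; wwY_ (3) → yellow; wwyy (1) → green
Phenotype counts (out of 16): 12 white, 3 yellow, 1 green
white: 12 out of 16 → fraction 3/4
Expected count = 3/4 × 2272 = 1704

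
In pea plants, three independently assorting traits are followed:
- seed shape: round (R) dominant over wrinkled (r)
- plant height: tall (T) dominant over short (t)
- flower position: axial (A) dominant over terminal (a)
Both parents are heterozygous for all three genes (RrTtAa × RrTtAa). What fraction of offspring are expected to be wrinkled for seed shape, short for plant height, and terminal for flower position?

Trihybrid cross: RrTtAa × RrTtAa
Each trait segregates independently with a 3:1 phenotypic ratio, so each gene contributes 3/4 (dominant) or 1/4 (recessive).
Target: wrinkled (seed shape), short (plant height), terminal (flower position)
Probability = product of independent per-trait probabilities
= 1/4 × 1/4 × 1/4 = 1/64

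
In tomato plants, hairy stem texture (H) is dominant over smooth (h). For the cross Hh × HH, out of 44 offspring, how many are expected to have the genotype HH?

Punnett square for Hh × HH:
Offspring genotypes: 2 HH, 2 Hh
Total offspring: 4
Count with target: 2
Probability: 2/4 = 1/2
Expected count = 1/2 × 44 = 22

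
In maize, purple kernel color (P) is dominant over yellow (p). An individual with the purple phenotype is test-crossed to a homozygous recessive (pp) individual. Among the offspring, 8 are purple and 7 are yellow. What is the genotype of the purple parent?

Test cross: ? × pp
Offspring: 8 purple, 7 yellow — approximately 1:1.
A 1:1 ratio in a test cross indicates the unknown parent is heterozygous (Pp).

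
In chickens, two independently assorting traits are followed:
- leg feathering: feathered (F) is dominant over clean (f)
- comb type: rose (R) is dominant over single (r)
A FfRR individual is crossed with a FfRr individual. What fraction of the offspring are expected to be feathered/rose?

Dihybrid cross FfRR × FfRr — consider each gene separately:
leg feathering: Ff × Ff → 1 FF, 2 Ff, 1 ff → 3 F_ : 1 ff (out of 4)
comb type: RR × Rr → 2 RR, 2 Rr → 4 R_ (out of 4)
Combine (counts out of 4 × 4 = 16): feathered/rose (F_R_) = 3×4 = 12; clean/rose (ffR_) = 1×4 = 4
Phenotype counts (out of 16): 12 feathered/rose, 4 clean/rose
feathered/rose: 12 out of 16
Probability: 12/16 = 3/4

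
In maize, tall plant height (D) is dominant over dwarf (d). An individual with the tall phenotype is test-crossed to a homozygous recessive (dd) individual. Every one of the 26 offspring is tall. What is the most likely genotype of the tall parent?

Test cross: ? × dd
All offspring are tall.
If the unknown parent were heterozygous (Dd), about half of 26 offspring would be dwarf; none are. The unknown parent is most likely homozygous dominant (DD).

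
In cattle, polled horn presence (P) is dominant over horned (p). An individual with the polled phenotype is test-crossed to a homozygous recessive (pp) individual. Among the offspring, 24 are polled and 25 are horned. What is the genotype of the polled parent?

Test cross: ? × pp
Offspring: 24 polled, 25 horned — approximately 1:1.
A 1:1 ratio in a test cross indicates the unknown parent is heterozygous (Pp).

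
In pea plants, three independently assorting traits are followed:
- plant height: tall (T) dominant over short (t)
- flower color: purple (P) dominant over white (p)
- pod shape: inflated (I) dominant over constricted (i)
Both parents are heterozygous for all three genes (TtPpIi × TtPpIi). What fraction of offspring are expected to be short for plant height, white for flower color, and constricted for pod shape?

Trihybrid cross: TtPpIi × TtPpIi
Each trait segregates independently with a 3:1 phenotypic ratio, so each gene contributes 3/4 (dominant) or 1/4 (recessive).
Target: short (plant height), white (flower color), constricted (pod shape)
Probability = product of independent per-trait probabilities
= 1/4 × 1/4 × 1/4 = 1/64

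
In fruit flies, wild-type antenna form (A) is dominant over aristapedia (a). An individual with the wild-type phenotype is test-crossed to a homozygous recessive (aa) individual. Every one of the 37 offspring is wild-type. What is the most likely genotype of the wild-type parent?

Test cross: ? × aa
All offspring are wild-type.
If the unknown parent were heterozygous (Aa), about half of 37 offspring would be aristapedia; none are. The unknown parent is most likely homozygous dominant (AA).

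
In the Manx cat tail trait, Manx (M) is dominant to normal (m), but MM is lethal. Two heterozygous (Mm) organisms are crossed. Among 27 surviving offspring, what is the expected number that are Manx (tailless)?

Cross: Mm × Mm
Punnett square offspring (before lethality): 1 MM, 2 Mm, 1 mm
The MM genotype is lethal (embryos die); surviving offspring: 2 Mm, 1 mm
Manx (tailless): 2 out of 3 → fraction 2/3
Expected count = 2/3 × 27 = 18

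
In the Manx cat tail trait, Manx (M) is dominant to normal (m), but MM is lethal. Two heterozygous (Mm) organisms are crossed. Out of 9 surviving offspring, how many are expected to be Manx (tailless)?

Cross: Mm × Mm
Punnett square offspring (before lethality): 1 MM, 2 Mm, 1 mm
The MM genotype is lethal (embryos die); surviving offspring: 2 Mm, 1 mm
Manx (tailless): 2 out of 3 → fraction 2/3
Expected count = 2/3 × 9 = 6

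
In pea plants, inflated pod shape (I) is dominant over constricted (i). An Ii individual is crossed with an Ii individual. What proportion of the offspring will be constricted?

Punnett square for Ii × Ii:
Offspring genotypes: 1 II, 2 Ii, 1 ii
inflated: 3, constricted: 1
constricted: 1 out of 4
Probability: 1/4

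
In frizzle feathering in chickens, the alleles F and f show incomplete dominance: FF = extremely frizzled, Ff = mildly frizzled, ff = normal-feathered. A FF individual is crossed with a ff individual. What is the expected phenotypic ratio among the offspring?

Punnett square for FF × ff:
Offspring genotypes: 4 Ff
Phenotype counts: 4 mildly frizzled
Ratio: all mildly frizzled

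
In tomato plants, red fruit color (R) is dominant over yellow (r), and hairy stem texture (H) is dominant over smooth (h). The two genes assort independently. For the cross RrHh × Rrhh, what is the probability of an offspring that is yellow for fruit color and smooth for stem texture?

Dihybrid cross RrHh × Rrhh — consider each gene separately:
fruit color: Rr × Rr → 1 RR, 2 Rr, 1 rr → 3 R_ : 1 rr (out of 4)
stem texture: Hh × hh → 2 Hh, 2 hh → 2 H_ : 2 hh (out of 4)
Looking for: yellow (rr) and smooth (hh)
P(yellow) = 1/4, P(smooth) = 2/4
P(both) = 1/4 × 2/4 = 2/16 = 1/8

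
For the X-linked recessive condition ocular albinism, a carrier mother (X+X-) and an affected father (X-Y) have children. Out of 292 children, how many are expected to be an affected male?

Cross: X+X- × X-Y
Offspring: 1 X+X-, 1 X+Y, 1 X-X-, 1 X-Y
Probability of an affected male: 1/4
Expected count = 1/4 × 292 = 73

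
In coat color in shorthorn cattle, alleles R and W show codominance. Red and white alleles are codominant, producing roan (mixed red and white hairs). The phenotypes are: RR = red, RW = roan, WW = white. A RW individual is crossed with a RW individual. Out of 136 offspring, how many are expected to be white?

Punnett square for RW × RW:
Offspring genotypes: 1 RR, 2 RW, 1 WW
Phenotype counts: 1 red, 2 roan, 1 white
white: 1 out of 4 → fraction 1/4
Expected count = 1/4 × 136 = 34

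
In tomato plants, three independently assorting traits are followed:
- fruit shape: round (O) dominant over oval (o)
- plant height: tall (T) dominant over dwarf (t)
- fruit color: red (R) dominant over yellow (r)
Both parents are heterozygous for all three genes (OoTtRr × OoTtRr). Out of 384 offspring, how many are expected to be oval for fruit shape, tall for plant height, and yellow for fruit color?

Trihybrid cross: OoTtRr × OoTtRr
Each trait segregates independently with a 3:1 phenotypic ratio, so each gene contributes 3/4 (dominant) or 1/4 (recessive).
Target: oval (fruit shape), tall (plant height), yellow (fruit color)
Probability = product of independent per-trait probabilities
= 1/4 × 3/4 × 1/4 = 3/64
Expected count = 3/64 × 384 = 18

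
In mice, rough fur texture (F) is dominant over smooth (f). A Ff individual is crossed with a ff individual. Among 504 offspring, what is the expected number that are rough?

Punnett square for Ff × ff:
Offspring genotypes: 2 Ff, 2 ff
rough: 2, smooth: 2
rough: 2 out of 4 → fraction 1/2
Expected count = 1/2 × 504 = 252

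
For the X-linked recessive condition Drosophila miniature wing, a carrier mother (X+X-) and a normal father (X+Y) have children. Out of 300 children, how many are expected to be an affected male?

Cross: X+X- × X+Y
Offspring: 1 X+X+, 1 X+Y, 1 X+X-, 1 X-Y
Probability of an affected male: 1/4
Expected count = 1/4 × 300 = 75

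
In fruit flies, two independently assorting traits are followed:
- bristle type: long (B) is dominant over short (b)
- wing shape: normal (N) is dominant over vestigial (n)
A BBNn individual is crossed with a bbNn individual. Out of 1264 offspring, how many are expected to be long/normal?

Dihybrid cross BBNn × bbNn — consider each gene separately:
bristle type: BB × bb → 4 Bb → 4 B_ (out of 4)
wing shape: Nn × Nn → 1 NN, 2 Nn, 1 nn → 3 N_ : 1 nn (out of 4)
Combine (counts out of 4 × 4 = 16): long/normal (B_N_) = 4×3 = 12; long/vestigial (B_nn) = 4×1 = 4
Phenotype counts (out of 16): 12 long/normal, 4 long/vestigial
long/normal: 12 out of 16 → fraction 3/4
Expected count = 3/4 × 1264 = 948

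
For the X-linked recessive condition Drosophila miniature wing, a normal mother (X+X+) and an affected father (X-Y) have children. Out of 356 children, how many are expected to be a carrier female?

Cross: X+X+ × X-Y
Offspring: 2 X+X-, 2 X+Y
Probability of a carrier female: 2/4 = 1/2
Expected count = 1/2 × 356 = 178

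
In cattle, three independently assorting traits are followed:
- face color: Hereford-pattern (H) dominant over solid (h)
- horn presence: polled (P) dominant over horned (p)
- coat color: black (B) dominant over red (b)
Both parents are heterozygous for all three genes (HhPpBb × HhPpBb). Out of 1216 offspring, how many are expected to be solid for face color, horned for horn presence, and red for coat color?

Trihybrid cross: HhPpBb × HhPpBb
Each trait segregates independently with a 3:1 phenotypic ratio, so each gene contributes 3/4 (dominant) or 1/4 (recessive).
Target: solid (face color), horned (horn presence), red (coat color)
Probability = product of independent per-trait probabilities
= 1/4 × 1/4 × 1/4 = 1/64
Expected count = 1/64 × 1216 = 19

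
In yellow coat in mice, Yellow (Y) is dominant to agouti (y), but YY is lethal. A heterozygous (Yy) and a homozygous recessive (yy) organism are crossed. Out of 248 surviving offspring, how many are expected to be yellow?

Cross: Yy × yy
Punnett square offspring (before lethality): 2 Yy, 2 yy
No YY offspring are produced in this cross.
yellow: 2 out of 4 → fraction 1/2
Expected count = 1/2 × 248 = 124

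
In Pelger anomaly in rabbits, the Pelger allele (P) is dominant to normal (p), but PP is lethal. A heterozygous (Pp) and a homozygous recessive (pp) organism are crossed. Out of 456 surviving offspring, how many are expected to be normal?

Cross: Pp × pp
Punnett square offspring (before lethality): 2 Pp, 2 pp
No PP offspring are produced in this cross.
normal: 2 out of 4 → fraction 1/2
Expected count = 1/2 × 456 = 228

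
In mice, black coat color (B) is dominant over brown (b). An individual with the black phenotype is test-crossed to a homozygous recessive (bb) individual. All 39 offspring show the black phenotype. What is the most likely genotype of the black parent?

Test cross: ? × bb
All offspring are black.
If the unknown parent were heterozygous (Bb), about half of 39 offspring would be brown; none are. The unknown parent is most likely homozygous dominant (BB).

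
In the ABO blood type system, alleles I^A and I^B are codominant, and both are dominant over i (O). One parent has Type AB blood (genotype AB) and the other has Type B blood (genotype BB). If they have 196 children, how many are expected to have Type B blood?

Cross: AB × BB
Possible offspring genotypes: 2 AB, 2 BB
Blood type counts: 2 Type AB, 2 Type B
Probability of Type B: 2/4 = 1/2
Expected count = 1/2 × 196 = 98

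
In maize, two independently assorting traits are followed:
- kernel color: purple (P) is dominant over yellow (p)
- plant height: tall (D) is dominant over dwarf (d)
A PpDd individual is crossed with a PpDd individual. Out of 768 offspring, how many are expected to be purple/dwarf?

Dihybrid cross PpDd × PpDd — consider each gene separately:
kernel color: Pp × Pp → 1 PP, 2 Pp, 1 pp → 3 P_ : 1 pp (out of 4)
plant height: Dd × Dd → 1 DD, 2 Dd, 1 dd → 3 D_ : 1 dd (out of 4)
Combine (counts out of 4 × 4 = 16): purple/tall (P_D_) = 3×3 = 9; purple/dwarf (P_dd) = 3×1 = 3; yellow/tall (ppD_) = 1×3 = 3; yellow/dwarf (ppdd) = 1×1 = 1
Phenotype counts (out of 16): 9 purple/tall, 3 purple/dwarf, 3 yellow/tall, 1 yellow/dwarf
purple/dwarf: 3 out of 16 → fraction 3/16
Expected count = 3/16 × 768 = 144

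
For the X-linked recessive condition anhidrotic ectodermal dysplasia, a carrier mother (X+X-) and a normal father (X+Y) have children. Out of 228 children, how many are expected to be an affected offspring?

Cross: X+X- × X+Y
Offspring: 1 X+X+, 1 X+Y, 1 X+X-, 1 X-Y
Probability of an affected offspring: 1/4
Expected count = 1/4 × 228 = 57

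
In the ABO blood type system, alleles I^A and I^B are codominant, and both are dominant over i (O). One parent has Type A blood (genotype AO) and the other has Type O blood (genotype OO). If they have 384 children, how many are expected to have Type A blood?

Cross: AO × OO
Possible offspring genotypes: 2 AO, 2 OO
Blood type counts: 2 Type A, 2 Type O
Probability of Type A: 2/4 = 1/2
Expected count = 1/2 × 384 = 192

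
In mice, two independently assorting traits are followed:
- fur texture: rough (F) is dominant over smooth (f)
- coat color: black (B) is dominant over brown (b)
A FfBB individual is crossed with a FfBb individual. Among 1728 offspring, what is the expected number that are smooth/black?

Dihybrid cross FfBB × FfBb — consider each gene separately:
fur texture: Ff × Ff → 1 FF, 2 Ff, 1 ff → 3 F_ : 1 ff (out of 4)
coat color: BB × Bb → 2 BB, 2 Bb → 4 B_ (out of 4)
Combine (counts out of 4 × 4 = 16): rough/black (F_B_) = 3×4 = 12; smooth/black (ffB_) = 1×4 = 4
Phenotype counts (out of 16): 12 rough/black, 4 smooth/black
smooth/black: 4 out of 16 → fraction 1/4
Expected count = 1/4 × 1728 = 432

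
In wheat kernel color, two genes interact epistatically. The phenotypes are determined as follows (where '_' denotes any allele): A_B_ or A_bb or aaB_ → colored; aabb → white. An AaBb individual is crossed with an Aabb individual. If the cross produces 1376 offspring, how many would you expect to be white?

Cross: AaBb × Aabb — consider each gene separately:
A gene: Aa × Aa → 1 AA, 2 Aa, 1 aa → 3 A_ : 1 aa (out of 4)
B gene: Bb × bb → 2 Bb, 2 bb → 2 B_ : 2 bb (out of 4)
Genotype classes (out of 4 × 4 = 16): A_B_ = 3×2 = 6; A_bb = 3×2 = 6; aaB_ = 1×2 = 2; aabb = 1×2 = 2
Apply the phenotype rules: A_B_ (6) + A_bb (6) + aaB_ (2) → colored; aabb (2) → white
Phenotype counts (out of 16): 14 colored, 2 white
white: 2 out of 16 → fraction 1/8
Expected count = 1/8 × 1376 = 172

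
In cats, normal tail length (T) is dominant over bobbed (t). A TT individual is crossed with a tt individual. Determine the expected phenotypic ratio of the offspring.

Punnett square for TT × tt:
Offspring genotypes: 4 Tt
normal: 4, bobbed: 0
Ratio: all normal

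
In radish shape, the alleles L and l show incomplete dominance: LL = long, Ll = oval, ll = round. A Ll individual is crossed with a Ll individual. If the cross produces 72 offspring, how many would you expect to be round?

Punnett square for Ll × Ll:
Offspring genotypes: 1 LL, 2 Ll, 1 ll
Phenotype counts: 1 long, 2 oval, 1 round
round: 1 out of 4 → fraction 1/4
Expected count = 1/4 × 72 = 18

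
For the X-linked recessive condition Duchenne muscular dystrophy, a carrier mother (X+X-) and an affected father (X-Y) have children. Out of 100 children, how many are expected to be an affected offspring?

Cross: X+X- × X-Y
Offspring: 1 X+X-, 1 X+Y, 1 X-X-, 1 X-Y
Probability of an affected offspring: 2/4 = 1/2
Expected count = 1/2 × 100 = 50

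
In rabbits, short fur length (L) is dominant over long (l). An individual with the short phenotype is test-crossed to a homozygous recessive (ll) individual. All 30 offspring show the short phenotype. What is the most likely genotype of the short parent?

Test cross: ? × ll
All offspring are short.
If the unknown parent were heterozygous (Ll), about half of 30 offspring would be long; none are. The unknown parent is most likely homozygous dominant (LL).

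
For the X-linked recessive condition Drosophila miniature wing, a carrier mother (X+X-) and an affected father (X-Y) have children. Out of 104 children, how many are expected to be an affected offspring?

Cross: X+X- × X-Y
Offspring: 1 X+X-, 1 X+Y, 1 X-X-, 1 X-Y
Probability of an affected offspring: 2/4 = 1/2
Expected count = 1/2 × 104 = 52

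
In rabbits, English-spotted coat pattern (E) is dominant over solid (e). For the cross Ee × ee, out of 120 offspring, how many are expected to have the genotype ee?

Punnett square for Ee × ee:
Offspring genotypes: 2 Ee, 2 ee
Total offspring: 4
Count with target: 2
Probability: 2/4 = 1/2
Expected count = 1/2 × 120 = 60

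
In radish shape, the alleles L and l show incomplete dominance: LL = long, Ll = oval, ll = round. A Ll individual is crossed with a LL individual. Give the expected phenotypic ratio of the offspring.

Punnett square for Ll × LL:
Offspring genotypes: 2 LL, 2 Ll
Phenotype counts: 2 long, 2 oval
Ratio: 1 long : 1 oval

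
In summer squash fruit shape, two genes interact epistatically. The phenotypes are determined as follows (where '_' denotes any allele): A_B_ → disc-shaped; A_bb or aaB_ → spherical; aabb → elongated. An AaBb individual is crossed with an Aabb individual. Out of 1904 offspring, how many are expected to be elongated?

Cross: AaBb × Aabb — consider each gene separately:
A gene: Aa × Aa → 1 AA, 2 Aa, 1 aa → 3 A_ : 1 aa (out of 4)
B gene: Bb × bb → 2 Bb, 2 bb → 2 B_ : 2 bb (out of 4)
Genotype classes (out of 4 × 4 = 16): A_B_ = 3×2 = 6; A_bb = 3×2 = 6; aaB_ = 1×2 = 2; aabb = 1×2 = 2
Apply the phenotype rules: A_B_ (6) → disc-shaped; A_bb (6) + aaB_ (2) → spherical; aabb (2) → elongated
Phenotype counts (out of 16): 6 disc-shaped, 8 spherical, 2 elongated
elongated: 2 out of 16 → fraction 1/8
Expected count = 1/8 × 1904 = 238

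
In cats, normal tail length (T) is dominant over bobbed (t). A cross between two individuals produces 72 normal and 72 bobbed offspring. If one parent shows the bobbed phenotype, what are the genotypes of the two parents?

Observed offspring: 72 normal, 72 bobbed
The observed ratio simplifies to 1:1. One parent shows bobbed, so its genotype must be tt. A 1:1 offspring split requires the other parent to be heterozygous (Tt).
Parent genotypes: tt × Tt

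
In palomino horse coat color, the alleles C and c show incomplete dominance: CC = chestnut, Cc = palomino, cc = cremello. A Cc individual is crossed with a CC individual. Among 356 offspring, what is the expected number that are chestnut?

Punnett square for Cc × CC:
Offspring genotypes: 2 CC, 2 Cc
Phenotype counts: 2 chestnut, 2 palomino
chestnut: 2 out of 4 → fraction 1/2
Expected count = 1/2 × 356 = 178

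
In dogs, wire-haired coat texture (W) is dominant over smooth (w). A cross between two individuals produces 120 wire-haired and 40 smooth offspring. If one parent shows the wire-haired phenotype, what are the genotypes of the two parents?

Observed offspring: 120 wire-haired, 40 smooth
The observed ratio simplifies to 3:1. Smooth (ww) offspring appear, so each parent must contribute one w allele. The parent stated to show wire-haired carries W, so it is Ww. The other parent is then either Ww or ww: Ww × ww would give a 1:1 split, whereas Ww × Ww gives 3:1 — matching the data. So both parents are heterozygous (Ww × Ww).
Parent genotypes: Ww × Ww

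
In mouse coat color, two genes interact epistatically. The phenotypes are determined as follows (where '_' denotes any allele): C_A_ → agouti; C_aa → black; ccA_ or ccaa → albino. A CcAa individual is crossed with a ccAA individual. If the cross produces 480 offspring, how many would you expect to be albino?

Cross: CcAa × ccAA — consider each gene separately:
C gene: Cc × cc → 2 Cc, 2 cc → 2 C_ : 2 cc (out of 4)
A gene: Aa × AA → 2 AA, 2 Aa → 4 A_ (out of 4)
Genotype classes (out of 4 × 4 = 16): C_A_ = 2×4 = 8; ccA_ = 2×4 = 8
Apply the phenotype rules: C_A_ (8) → agouti; ccA_ (8) → albino
Phenotype counts (out of 16): 8 agouti, 8 albino
albino: 8 out of 16 → fraction 1/2
Expected count = 1/2 × 480 = 240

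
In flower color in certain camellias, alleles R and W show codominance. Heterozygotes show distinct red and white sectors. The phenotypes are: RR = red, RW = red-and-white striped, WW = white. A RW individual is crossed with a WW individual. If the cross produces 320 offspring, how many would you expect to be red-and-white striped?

Punnett square for RW × WW:
Offspring genotypes: 2 RW, 2 WW
Phenotype counts: 2 red-and-white striped, 2 white
red-and-white striped: 2 out of 4 → fraction 1/2
Expected count = 1/2 × 320 = 160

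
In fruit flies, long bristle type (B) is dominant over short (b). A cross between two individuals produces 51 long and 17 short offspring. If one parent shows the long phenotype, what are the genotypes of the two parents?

Observed offspring: 51 long, 17 short
The observed ratio simplifies to 3:1. Short (bb) offspring appear, so each parent must contribute one b allele. The parent stated to show long carries B, so it is Bb. The other parent is then either Bb or bb: Bb × bb would give a 1:1 split, whereas Bb × Bb gives 3:1 — matching the data. So both parents are heterozygous (Bb × Bb).
Parent genotypes: Bb × Bb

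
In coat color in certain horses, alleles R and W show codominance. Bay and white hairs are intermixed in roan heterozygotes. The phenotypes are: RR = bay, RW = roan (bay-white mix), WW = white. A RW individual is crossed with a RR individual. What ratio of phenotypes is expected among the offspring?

Punnett square for RW × RR:
Offspring genotypes: 2 RR, 2 RW
Phenotype counts: 2 bay, 2 roan (bay-white mix)
Ratio: 1 bay : 1 roan (bay-white mix)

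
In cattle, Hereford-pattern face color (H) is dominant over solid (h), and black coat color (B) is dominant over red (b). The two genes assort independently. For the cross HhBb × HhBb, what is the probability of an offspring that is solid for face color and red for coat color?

Dihybrid cross HhBb × HhBb — consider each gene separately:
face color: Hh × Hh → 1 HH, 2 Hh, 1 hh → 3 H_ : 1 hh (out of 4)
coat color: Bb × Bb → 1 BB, 2 Bb, 1 bb → 3 B_ : 1 bb (out of 4)
Looking for: solid (hh) and red (bb)
P(solid) = 1/4, P(red) = 1/4
P(both) = 1/4 × 1/4 = 1/16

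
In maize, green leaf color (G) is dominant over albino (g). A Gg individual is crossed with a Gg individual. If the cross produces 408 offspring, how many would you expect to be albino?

Punnett square for Gg × Gg:
Offspring genotypes: 1 GG, 2 Gg, 1 gg
green: 3, albino: 1
albino: 1 out of 4 → fraction 1/4
Expected count = 1/4 × 408 = 102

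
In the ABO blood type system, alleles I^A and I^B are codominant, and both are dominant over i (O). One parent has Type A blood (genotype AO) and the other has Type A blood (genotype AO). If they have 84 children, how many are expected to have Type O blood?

Cross: AO × AO
Possible offspring genotypes: 1 AA, 2 AO, 1 OO
Blood type counts: 3 Type A, 1 Type O
Probability of Type O: 1/4
Expected count = 1/4 × 84 = 21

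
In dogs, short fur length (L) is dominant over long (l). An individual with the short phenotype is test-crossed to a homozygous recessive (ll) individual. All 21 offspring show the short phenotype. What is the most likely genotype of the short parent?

Test cross: ? × ll
All offspring are short.
If the unknown parent were heterozygous (Ll), about half of 21 offspring would be long; none are. The unknown parent is most likely homozygous dominant (LL).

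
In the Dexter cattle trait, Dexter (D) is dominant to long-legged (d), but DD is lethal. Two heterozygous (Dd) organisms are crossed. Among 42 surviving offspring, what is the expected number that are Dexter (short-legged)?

Cross: Dd × Dd
Punnett square offspring (before lethality): 1 DD, 2 Dd, 1 dd
The DD genotype is lethal (embryos die); surviving offspring: 2 Dd, 1 dd
Dexter (short-legged): 2 out of 3 → fraction 2/3
Expected count = 2/3 × 42 = 28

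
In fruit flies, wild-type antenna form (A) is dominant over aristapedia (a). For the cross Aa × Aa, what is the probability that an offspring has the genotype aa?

Punnett square for Aa × Aa:
Offspring genotypes: 1 AA, 2 Aa, 1 aa
Total offspring: 4
Count with target: 1
Probability: 1/4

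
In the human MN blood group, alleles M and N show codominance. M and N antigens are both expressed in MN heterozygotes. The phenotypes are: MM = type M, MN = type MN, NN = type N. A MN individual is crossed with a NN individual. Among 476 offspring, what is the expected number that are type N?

Punnett square for MN × NN:
Offspring genotypes: 2 MN, 2 NN
Phenotype counts: 2 type MN, 2 type N
type N: 2 out of 4 → fraction 1/2
Expected count = 1/2 × 476 = 238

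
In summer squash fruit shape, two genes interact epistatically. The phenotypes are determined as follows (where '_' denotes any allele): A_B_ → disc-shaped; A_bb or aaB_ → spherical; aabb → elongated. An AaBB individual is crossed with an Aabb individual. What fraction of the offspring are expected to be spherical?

Cross: AaBB × Aabb — consider each gene separately:
A gene: Aa × Aa → 1 AA, 2 Aa, 1 aa → 3 A_ : 1 aa (out of 4)
B gene: BB × bb → 4 Bb → 4 B_ (out of 4)
Genotype classes (out of 4 × 4 = 16): A_B_ = 3×4 = 12; aaB_ = 1×4 = 4
Apply the phenotype rules: A_B_ (12) → disc-shaped; aaB_ (4) → spherical
Phenotype counts (out of 16): 12 disc-shaped, 4 spherical
spherical: 4 out of 16
Probability: 4/16 = 1/4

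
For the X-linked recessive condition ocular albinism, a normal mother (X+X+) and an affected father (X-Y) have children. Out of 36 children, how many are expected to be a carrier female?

Cross: X+X+ × X-Y
Offspring: 2 X+X-, 2 X+Y
Probability of a carrier female: 2/4 = 1/2
Expected count = 1/2 × 36 = 18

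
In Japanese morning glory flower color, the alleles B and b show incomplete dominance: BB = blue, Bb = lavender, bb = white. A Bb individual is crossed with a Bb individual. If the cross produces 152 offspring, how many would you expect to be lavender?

Punnett square for Bb × Bb:
Offspring genotypes: 1 BB, 2 Bb, 1 bb
Phenotype counts: 1 blue, 2 lavender, 1 white
lavender: 2 out of 4 → fraction 1/2
Expected count = 1/2 × 152 = 76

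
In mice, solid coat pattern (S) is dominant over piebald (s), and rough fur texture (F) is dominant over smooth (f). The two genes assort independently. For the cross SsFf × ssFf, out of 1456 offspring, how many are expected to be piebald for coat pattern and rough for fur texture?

Dihybrid cross SsFf × ssFf — consider each gene separately:
coat pattern: Ss × ss → 2 Ss, 2 ss → 2 S_ : 2 ss (out of 4)
fur texture: Ff × Ff → 1 FF, 2 Ff, 1 ff → 3 F_ : 1 ff (out of 4)
Looking for: piebald (ss) and rough (F_)
P(piebald) = 2/4, P(rough) = 3/4
P(both) = 2/4 × 3/4 = 6/16 = 3/8
Expected count = 3/8 × 1456 = 546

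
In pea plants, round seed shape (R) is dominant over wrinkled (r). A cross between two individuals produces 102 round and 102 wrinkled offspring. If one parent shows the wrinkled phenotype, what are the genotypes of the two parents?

Observed offspring: 102 round, 102 wrinkled
The observed ratio simplifies to 1:1. One parent shows wrinkled, so its genotype must be rr. A 1:1 offspring split requires the other parent to be heterozygous (Rr).
Parent genotypes: rr × Rr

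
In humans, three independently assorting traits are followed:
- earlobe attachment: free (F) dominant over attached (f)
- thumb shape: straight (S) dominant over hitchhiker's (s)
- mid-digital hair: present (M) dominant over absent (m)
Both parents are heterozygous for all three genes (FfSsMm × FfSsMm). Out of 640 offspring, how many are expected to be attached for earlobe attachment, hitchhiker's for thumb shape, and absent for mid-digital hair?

Trihybrid cross: FfSsMm × FfSsMm
Each trait segregates independently with a 3:1 phenotypic ratio, so each gene contributes 3/4 (dominant) or 1/4 (recessive).
Target: attached (earlobe attachment), hitchhiker's (thumb shape), absent (mid-digital hair)
Probability = product of independent per-trait probabilities
= 1/4 × 1/4 × 1/4 = 1/64
Expected count = 1/64 × 640 = 10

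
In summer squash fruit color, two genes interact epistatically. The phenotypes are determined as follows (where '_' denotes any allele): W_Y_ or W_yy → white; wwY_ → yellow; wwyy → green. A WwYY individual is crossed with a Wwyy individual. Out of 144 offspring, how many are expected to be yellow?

Cross: WwYY × Wwyy — consider each gene separately:
W gene: Ww × Ww → 1 WW, 2 Ww, 1 ww → 3 W_ : 1 ww (out of 4)
Y gene: YY × yy → 4 Yy → 4 Y_ (out of 4)
Genotype classes (out of 4 × 4 = 16): W_Y_ = 3×4 = 12; wwY_ = 1×4 = 4
Apply the phenotype rules: W_Y_ (12) → white; wwY_ (4) → yellow
Phenotype counts (out of 16): 12 white, 4 yellow
yellow: 4 out of 16 → fraction 1/4
Expected count = 1/4 × 144 = 36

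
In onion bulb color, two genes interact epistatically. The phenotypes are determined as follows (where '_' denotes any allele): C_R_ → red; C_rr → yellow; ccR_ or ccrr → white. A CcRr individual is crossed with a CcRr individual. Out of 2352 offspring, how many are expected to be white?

Cross: CcRr × CcRr — consider each gene separately:
C gene: Cc × Cc → 1 CC, 2 Cc, 1 cc → 3 C_ : 1 cc (out of 4)
R gene: Rr × Rr → 1 RR, 2 Rr, 1 rr → 3 R_ : 1 rr (out of 4)
Genotype classes (out of 4 × 4 = 16): C_R_ = 3×3 = 9; C_rr = 3×1 = 3; ccR_ = 1×3 = 3; ccrr = 1×1 = 1
Apply the phenotype rules: C_R_ (9) → red; C_rr (3) → yellow; ccR_ (3) + ccrr (1) → white
Phenotype counts (out of 16): 9 red, 3 yellow, 4 white
white: 4 out of 16 → fraction 1/4
Expected count = 1/4 × 2352 = 588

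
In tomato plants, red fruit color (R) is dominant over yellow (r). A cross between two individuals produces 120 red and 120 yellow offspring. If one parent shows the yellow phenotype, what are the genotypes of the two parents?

Observed offspring: 120 red, 120 yellow
The observed ratio simplifies to 1:1. One parent shows yellow, so its genotype must be rr. A 1:1 offspring split requires the other parent to be heterozygous (Rr).
Parent genotypes: rr × Rr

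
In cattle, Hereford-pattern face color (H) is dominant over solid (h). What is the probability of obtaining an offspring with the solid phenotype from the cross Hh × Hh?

Punnett square for Hh × Hh:
Offspring genotypes: 1 HH, 2 Hh, 1 hh
Total offspring: 4
Count with target: 1
Probability: 1/4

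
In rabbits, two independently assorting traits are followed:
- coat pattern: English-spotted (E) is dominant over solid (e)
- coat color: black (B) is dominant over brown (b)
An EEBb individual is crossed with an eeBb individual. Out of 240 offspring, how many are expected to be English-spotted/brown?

Dihybrid cross EEBb × eeBb — consider each gene separately:
coat pattern: EE × ee → 4 Ee → 4 E_ (out of 4)
coat color: Bb × Bb → 1 BB, 2 Bb, 1 bb → 3 B_ : 1 bb (out of 4)
Combine (counts out of 4 × 4 = 16): English-spotted/black (E_B_) = 4×3 = 12; English-spotted/brown (E_bb) = 4×1 = 4
Phenotype counts (out of 16): 12 English-spotted/black, 4 English-spotted/brown
English-spotted/brown: 4 out of 16 → fraction 1/4
Expected count = 1/4 × 240 = 60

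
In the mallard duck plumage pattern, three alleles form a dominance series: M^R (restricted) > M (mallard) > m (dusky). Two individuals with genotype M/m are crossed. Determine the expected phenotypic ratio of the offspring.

Cross: M/m × M/m
Allele dominance: M^R > M > m
Offspring genotypes: 1 M/M, 2 M/m, 1 m/m
Phenotype counts: 3 mallard, 1 dusky
Ratio: 3 mallard : 1 dusky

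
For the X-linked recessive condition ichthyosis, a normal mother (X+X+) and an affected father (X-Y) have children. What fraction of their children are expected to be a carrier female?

Cross: X+X+ × X-Y
Offspring: 2 X+X-, 2 X+Y
Probability of a carrier female: 2/4 = 1/2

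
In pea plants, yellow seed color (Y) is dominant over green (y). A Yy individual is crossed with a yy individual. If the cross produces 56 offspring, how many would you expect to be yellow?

Punnett square for Yy × yy:
Offspring genotypes: 2 Yy, 2 yy
yellow: 2, green: 2
yellow: 2 out of 4 → fraction 1/2
Expected count = 1/2 × 56 = 28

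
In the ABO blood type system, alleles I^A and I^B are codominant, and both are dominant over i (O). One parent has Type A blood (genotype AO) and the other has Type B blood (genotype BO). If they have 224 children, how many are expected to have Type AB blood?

Cross: AO × BO
Possible offspring genotypes: 1 AB, 1 AO, 1 BO, 1 OO
Blood type counts: 1 Type AB, 1 Type A, 1 Type B, 1 Type O
Probability of Type AB: 1/4
Expected count = 1/4 × 224 = 56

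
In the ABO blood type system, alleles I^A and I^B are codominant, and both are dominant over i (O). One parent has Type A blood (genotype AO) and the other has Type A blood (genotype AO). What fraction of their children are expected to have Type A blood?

Cross: AO × AO
Possible offspring genotypes: 1 AA, 2 AO, 1 OO
Blood type counts: 3 Type A, 1 Type O
Probability of Type A: 3/4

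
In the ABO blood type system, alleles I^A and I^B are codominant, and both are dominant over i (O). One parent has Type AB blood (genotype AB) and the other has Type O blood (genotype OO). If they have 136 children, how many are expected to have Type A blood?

Cross: AB × OO
Possible offspring genotypes: 2 AO, 2 BO
Blood type counts: 2 Type A, 2 Type B
Probability of Type A: 2/4 = 1/2
Expected count = 1/2 × 136 = 68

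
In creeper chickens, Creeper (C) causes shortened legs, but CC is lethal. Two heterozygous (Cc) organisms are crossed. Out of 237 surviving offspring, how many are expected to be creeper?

Cross: Cc × Cc
Punnett square offspring (before lethality): 1 CC, 2 Cc, 1 cc
The CC genotype is lethal (embryos die); surviving offspring: 2 Cc, 1 cc
creeper: 2 out of 3 → fraction 2/3
Expected count = 2/3 × 237 = 158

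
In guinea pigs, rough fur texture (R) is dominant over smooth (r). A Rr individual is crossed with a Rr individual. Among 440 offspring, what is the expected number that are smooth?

Punnett square for Rr × Rr:
Offspring genotypes: 1 RR, 2 Rr, 1 rr
rough: 3, smooth: 1
smooth: 1 out of 4 → fraction 1/4
Expected count = 1/4 × 440 = 110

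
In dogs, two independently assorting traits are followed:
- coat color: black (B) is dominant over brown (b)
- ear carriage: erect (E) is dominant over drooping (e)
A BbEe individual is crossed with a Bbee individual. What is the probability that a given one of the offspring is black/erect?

Dihybrid cross BbEe × Bbee — consider each gene separately:
coat color: Bb × Bb → 1 BB, 2 Bb, 1 bb → 3 B_ : 1 bb (out of 4)
ear carriage: Ee × ee → 2 Ee, 2 ee → 2 E_ : 2 ee (out of 4)
Combine (counts out of 4 × 4 = 16): black/erect (B_E_) = 3×2 = 6; black/drooping (B_ee) = 3×2 = 6; brown/erect (bbE_) = 1×2 = 2; brown/drooping (bbee) = 1×2 = 2
Phenotype counts (out of 16): 6 black/erect, 6 black/drooping, 2 brown/erect, 2 brown/drooping
black/erect: 6 out of 16
Probability: 6/16 = 3/8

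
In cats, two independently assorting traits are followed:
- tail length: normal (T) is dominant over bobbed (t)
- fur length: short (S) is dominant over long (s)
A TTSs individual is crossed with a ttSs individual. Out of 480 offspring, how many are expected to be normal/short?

Dihybrid cross TTSs × ttSs — consider each gene separately:
tail length: TT × tt → 4 Tt → 4 T_ (out of 4)
fur length: Ss × Ss → 1 SS, 2 Ss, 1 ss → 3 S_ : 1 ss (out of 4)
Combine (counts out of 4 × 4 = 16): normal/short (T_S_) = 4×3 = 12; normal/long (T_ss) = 4×1 = 4
Phenotype counts (out of 16): 12 normal/short, 4 normal/long
normal/short: 12 out of 16 → fraction 3/4
Expected count = 3/4 × 480 = 360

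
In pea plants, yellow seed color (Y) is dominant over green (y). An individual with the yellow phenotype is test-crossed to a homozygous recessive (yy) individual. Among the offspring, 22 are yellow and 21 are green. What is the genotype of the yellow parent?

Test cross: ? × yy
Offspring: 22 yellow, 21 green — approximately 1:1.
A 1:1 ratio in a test cross indicates the unknown parent is heterozygous (Yy).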